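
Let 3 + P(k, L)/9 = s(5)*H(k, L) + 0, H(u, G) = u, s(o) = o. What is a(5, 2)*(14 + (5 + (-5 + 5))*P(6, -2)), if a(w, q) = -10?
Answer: -12290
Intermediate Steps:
P(k, L) = -27 + 45*k (P(k, L) = -27 + 9*(5*k + 0) = -27 + 9*(5*k) = -27 + 45*k)
a(5, 2)*(14 + (5 + (-5 + 5))*P(6, -2)) = -10*(14 + (5 + (-5 + 5))*(-27 + 45*6)) = -10*(14 + (5 + 0)*(-27 + 270)) = -10*(14 + 5*243) = -10*(14 + 1215) = -10*1229 = -12290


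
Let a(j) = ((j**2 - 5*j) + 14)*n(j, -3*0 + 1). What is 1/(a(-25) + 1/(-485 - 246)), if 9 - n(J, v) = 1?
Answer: 731/4467871 ≈ 0.00016361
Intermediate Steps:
n(J, v) = 8 (n(J, v) = 9 - 1*1 = 9 - 1 = 8)
a(j) = 112 - 40*j + 8*j**2 (a(j) = ((j**2 - 5*j) + 14)*8 = (14 + j**2 - 5*j)*8 = 112 - 40*j + 8*j**2)
1/(a(-25) + 1/(-485 - 246)) = 1/((112 - 40*(-25) + 8*(-25)**2) + 1/(-485 - 246)) = 1/((112 + 1000 + 8*625) + 1/(-731)) = 1/((112 + 1000 + 5000) - 1/731) = 1/(6112 - 1/731) = 1/(4467871/731) = 731/4467871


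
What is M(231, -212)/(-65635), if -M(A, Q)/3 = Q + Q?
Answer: -1272/65635 ≈ -0.019380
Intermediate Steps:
M(A, Q) = -6*Q (M(A, Q) = -3*(Q + Q) = -6*Q)
M(231, -212)/(-65635) = -6*(-212)/(-65635) = 1272*(-1/65635) = -1272/65635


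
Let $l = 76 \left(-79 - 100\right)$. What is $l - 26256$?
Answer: $-39860$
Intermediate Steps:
$l = -13604$ ($l = 76 \left(-179\right) = -13604$)
$l - 26256 = -13604 - 26256 = -39860$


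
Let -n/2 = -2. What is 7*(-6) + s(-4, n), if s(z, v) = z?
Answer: -46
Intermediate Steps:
n = 4 (n = -2*(-2) = 4)
7*(-6) + s(-4, n) = 7*(-6) - 4 = -42 - 4 = -46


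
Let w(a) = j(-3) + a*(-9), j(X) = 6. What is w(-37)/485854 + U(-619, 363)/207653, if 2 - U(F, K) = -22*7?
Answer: 146187591/100889040662 ≈ 0.0014490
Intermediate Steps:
U(F, K) = 156 (U(F, K) = 2 - (-22)*7 = 2 - 1*(-154) = 2 + 154 = 156)
w(a) = 6 - 9*a (w(a) = 6 + a*(-9) = 6 - 9*a)
w(-37)/485854 + U(-619, 363)/207653 = (6 - 9*(-37))/485854 + 156/207653 = (6 + 333)*(1/485854) + 156*(1/207653) = 339*(1/485854) + 156/207653 = 339/485854 + 156/207653 = 146187591/100889040662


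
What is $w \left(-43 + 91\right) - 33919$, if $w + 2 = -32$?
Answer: $-35551$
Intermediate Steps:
$w = -34$ ($w = -2 - 32 = -34$)
$w \left(-43 + 91\right) - 33919 = - 34 \left(-43 + 91\right) - 33919 = \left(-34\right) 48 - 33919 = -1632 - 33919 = -35551$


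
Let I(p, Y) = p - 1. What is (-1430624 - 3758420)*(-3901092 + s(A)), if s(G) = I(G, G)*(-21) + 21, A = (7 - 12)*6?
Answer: 20239450998480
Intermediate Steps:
I(p, Y) = -1 + p
A = -30 (A = -5*6 = -30)
s(G) = 42 - 21*G (s(G) = (-1 + G)*(-21) + 21 = (21 - 21*G) + 21 = 42 - 21*G)
(-1430624 - 3758420)*(-3901092 + s(A)) = (-1430624 - 3758420)*(-3901092 + (42 - 21*(-30))) = -5189044*(-3901092 + (42 + 630)) = -5189044*(-3901092 + 672) = -5189044*(-3900420) = 20239450998480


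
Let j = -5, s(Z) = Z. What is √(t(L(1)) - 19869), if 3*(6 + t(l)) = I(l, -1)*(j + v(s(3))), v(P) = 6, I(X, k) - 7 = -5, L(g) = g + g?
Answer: I*√178869/3 ≈ 140.98*I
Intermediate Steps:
L(g) = 2*g
I(X, k) = 2 (I(X, k) = 7 - 5 = 2)
t(l) = -16/3 (t(l) = -6 + (2*(-5 + 6))/3 = -6 + (2*1)/3 = -6 + (⅓)*2 = -6 + ⅔ = -16/3)
√(t(L(1)) - 19869) = √(-16/3 - 19869) = √(-59623/3) = I*√178869/3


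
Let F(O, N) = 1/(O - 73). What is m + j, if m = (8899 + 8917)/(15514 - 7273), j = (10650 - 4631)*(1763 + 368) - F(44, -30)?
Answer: 3065390304526/238989 ≈ 1.2826e+7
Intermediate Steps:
F(O, N) = 1/(-73 + O)
j = 371968182/29 (j = (10650 - 4631)*(1763 + 368) - 1/(-73 + 44) = 6019*2131 - 1/(-29) = 12826489 - 1*(-1/29) = 12826489 + 1/29 = 371968182/29 ≈ 1.2826e+7)
m = 17816/8241 ≈ 2.1619
m + j = 17816/8241 + 371968182/29 = 3065390304526/238989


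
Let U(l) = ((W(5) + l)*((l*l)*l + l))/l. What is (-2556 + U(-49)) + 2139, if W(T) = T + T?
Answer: -94095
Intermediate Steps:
W(T) = 2*T
U(l) = (10 + l)*(l + l³)/l (U(l) = ((2*5 + l)*((l*l)*l + l))/l = ((10 + l)*(l²*l + l))/l = ((10 + l)*(l³ + l))/l = ((10 + l)*(l + l³))/l = (10 + l)*(l + l³)/l)
(-2556 + U(-49)) + 2139 = (-2556 + (10 - 49 + (-49)³ + 10*(-49)²)) + 2139 = (-2556 + (10 - 49 - 117649 + 10*2401)) + 2139 = (-2556 + (10 - 49 - 117649 + 24010)) + 2139 = (-2556 - 93678) + 2139 = -96234 + 2139 = -94095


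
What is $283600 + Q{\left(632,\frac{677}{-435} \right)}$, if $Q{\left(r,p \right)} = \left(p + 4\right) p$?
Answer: $\frac{53663490349}{189225} \approx 2.836 \cdot 10^{5}$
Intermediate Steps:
$Q{\left(r,p \right)} = p \left(4 + p\right)$ ($Q{\left(r,p \right)} = \left(4 + p\right) p = p \left(4 + p\right)$)
$283600 + Q{\left(632,\frac{677}{-435} \right)} = 283600 + \frac{677}{-435} \left(4 + \frac{677}{-435}\right) = 283600 + 677 \left(- \frac{1}{435}\right) \left(4 + 677 \left(- \frac{1}{435}\right)\right) = 283600 - \frac{677 \left(4 - \frac{677}{435}\right)}{435} = 283600 - \frac{719651}{189225} = \frac{53663490349}{189225}$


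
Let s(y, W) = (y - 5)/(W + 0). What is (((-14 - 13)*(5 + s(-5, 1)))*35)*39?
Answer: 184275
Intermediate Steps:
s(y, W) = (-5 + y)/W
(((-14 - 13)*(5 + s(-5, 1)))*35)*39 = (((-14 - 13)*(5 + (-5 - 5)/1))*35)*39 = (-27*(5 + 1*(-10))*35)*39 = (-27*(5 - 10)*35)*39 = (-27*(-5)*35)*39 = (135*35)*39 = 4725*39 = 184275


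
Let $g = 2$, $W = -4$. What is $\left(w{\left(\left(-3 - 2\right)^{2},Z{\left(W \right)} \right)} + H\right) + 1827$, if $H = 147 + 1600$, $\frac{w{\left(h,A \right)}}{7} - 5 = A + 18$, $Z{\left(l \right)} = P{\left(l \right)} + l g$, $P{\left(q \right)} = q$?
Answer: $3651$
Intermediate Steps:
$Z{\left(l \right)} = 3 l$ ($Z{\left(l \right)} = l + l 2 = l + 2 l = 3 l$)
$w{\left(h,A \right)} = 161 + 7 A$ ($w{\left(h,A \right)} = 35 + 7 \left(A + 18\right) = 35 + 7 \left(18 + A\right) = 35 + \left(126 + 7 A\right) = 161 + 7 A$)
$H = 1747$
$\left(w{\left(\left(-3 - 2\right)^{2},Z{\left(W \right)} \right)} + H\right) + 1827 = \left(\left(161 + 7 \cdot 3 \left(-4\right)\right) + 1747\right) + 1827 = \left(\left(161 + 7 \left(-12\right)\right) + 1747\right) + 1827 = \left(\left(161 - 84\right) + 1747\right) + 1827 = \left(77 + 1747\right) + 1827 = 1824 + 1827 = 3651$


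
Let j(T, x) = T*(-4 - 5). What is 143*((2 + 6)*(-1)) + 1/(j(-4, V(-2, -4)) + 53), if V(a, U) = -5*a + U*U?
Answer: -101815/89 ≈ -1144.0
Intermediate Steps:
V(a, U) = U² - 5*a (V(a, U) = -5*a + U² = U² - 5*a)
j(T, x) = -9*T (j(T, x) = T*(-9) = -9*T)
143*((2 + 6)*(-1)) + 1/(j(-4, V(-2, -4)) + 53) = 143*((2 + 6)*(-1)) + 1/(-9*(-4) + 53) = 143*(8*(-1)) + 1/(36 + 53) = 143*(-8) + 1/89 = -1144 + 1/89 = -101815/89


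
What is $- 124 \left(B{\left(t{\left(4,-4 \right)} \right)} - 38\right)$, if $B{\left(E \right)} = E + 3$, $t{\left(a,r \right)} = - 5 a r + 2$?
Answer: $-5828$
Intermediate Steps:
$t{\left(a,r \right)} = 2 - 5 a r$ ($t{\left(a,r \right)} = - 5 a r + 2 = 2 - 5 a r$)
$B{\left(E \right)} = 3 + E$
$- 124 \left(B{\left(t{\left(4,-4 \right)} \right)} - 38\right) = - 124 \left(\left(3 - \left(-2 + 20 \left(-4\right)\right)\right) - 38\right) = - 124 \left(\left(3 + \left(2 + 80\right)\right) - 38\right) = - 124 \left(\left(3 + 82\right) - 38\right) = - 124 \left(85 - 38\right) = \left(-124\right) 47 = -5828$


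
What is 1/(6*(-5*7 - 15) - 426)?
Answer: -1/726 ≈ -0.0013774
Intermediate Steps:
1/(6*(-5*7 - 15) - 426) = 1/(6*(-35 - 15) - 426) = 1/(6*(-50) - 426) = 1/(-300 - 426) = 1/(-726) = -1/726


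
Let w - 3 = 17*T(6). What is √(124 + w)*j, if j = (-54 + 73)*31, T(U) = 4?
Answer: 589*√195 ≈ 8224.9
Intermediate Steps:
w = 71 (w = 3 + 17*4 = 3 + 68 = 71)
j = 589 (j = 19*31 = 589)
√(124 + w)*j = √(124 + 71)*589 = √195*589 = 589*√195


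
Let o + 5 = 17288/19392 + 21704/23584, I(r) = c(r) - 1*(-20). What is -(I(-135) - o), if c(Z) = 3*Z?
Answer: 682102175/1786488 ≈ 381.81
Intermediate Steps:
I(r) = 20 + 3*r (I(r) = 3*r - 1*(-20) = 3*r + 20 = 20 + 3*r)
o = -5695705/1786488 (o = -5 + (17288/19392 + 21704/23584) = -5 + (17288*(1/19392) + 21704*(1/23584)) = -5 + (2161/2424 + 2713/2948) = -5 + 3236735/1786488 = -5695705/1786488 ≈ -3.1882)
-(I(-135) - o) = -((20 + 3*(-135)) - 1*(-5695705/1786488)) = -((20 - 405) + 5695705/1786488) = -(-385 + 5695705/1786488) = -1*(-682102175/1786488) = 682102175/1786488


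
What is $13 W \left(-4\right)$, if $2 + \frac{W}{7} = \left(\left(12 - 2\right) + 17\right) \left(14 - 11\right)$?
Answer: $-28756$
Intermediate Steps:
$W = 553$ ($W = -14 + 7 \left(\left(12 - 2\right) + 17\right) \left(14 - 11\right) = -14 + 7 \left(\left(12 - 2\right) + 17\right) 3 = -14 + 7 \left(10 + 17\right) 3 = -14 + 7 \cdot 27 \cdot 3 = -14 + 7 \cdot 81 = -14 + 567 = 553$)
$13 W \left(-4\right) = 13 \cdot 553 \left(-4\right) = 7189 \left(-4\right) = -28756$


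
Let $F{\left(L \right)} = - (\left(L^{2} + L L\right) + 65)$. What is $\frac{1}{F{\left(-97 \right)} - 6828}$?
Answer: $- \frac{1}{25711} \approx -3.8894 \cdot 10^{-5}$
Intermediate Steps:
$F{\left(L \right)} = -65 - 2 L^{2}$ ($F{\left(L \right)} = - (\left(L^{2} + L^{2}\right) + 65) = - (2 L^{2} + 65) = - (65 + 2 L^{2}) = -65 - 2 L^{2}$)
$\frac{1}{F{\left(-97 \right)} - 6828} = \frac{1}{\left(-65 - 2 \left(-97\right)^{2}\right) - 6828} = \frac{1}{\left(-65 - 18818\right) - 6828} = \frac{1}{-18883 - 6828} = \frac{1}{-25711} = - \frac{1}{25711}$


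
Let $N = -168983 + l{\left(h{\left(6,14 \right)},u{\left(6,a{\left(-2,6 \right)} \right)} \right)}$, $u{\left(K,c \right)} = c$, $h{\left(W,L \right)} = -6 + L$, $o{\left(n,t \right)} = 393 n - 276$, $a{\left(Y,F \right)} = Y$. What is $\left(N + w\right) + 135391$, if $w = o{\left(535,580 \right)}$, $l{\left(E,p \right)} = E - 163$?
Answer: $176232$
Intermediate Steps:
$o{\left(n,t \right)} = -276 + 393 n$
$l{\left(E,p \right)} = -163 + E$
$w = 209979$ ($w = -276 + 393 \cdot 535 = -276 + 210255 = 209979$)
$N = -169138$ ($N = -168983 + \left(-163 + \left(-6 + 14\right)\right) = -168983 + \left(-163 + 8\right) = -168983 - 155 = -169138$)
$\left(N + w\right) + 135391 = \left(-169138 + 209979\right) + 135391 = 40841 + 135391 = 176232$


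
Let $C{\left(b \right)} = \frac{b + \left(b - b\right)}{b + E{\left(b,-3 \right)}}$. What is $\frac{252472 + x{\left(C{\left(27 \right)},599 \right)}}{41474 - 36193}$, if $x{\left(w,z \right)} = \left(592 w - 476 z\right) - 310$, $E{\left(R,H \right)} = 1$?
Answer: $- \frac{226738}{36967} \approx -6.1335$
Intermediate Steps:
$C{\left(b \right)} = \frac{b}{1 + b}$ ($C{\left(b \right)} = \frac{b + \left(b - b\right)}{b + 1} = \frac{b + 0}{1 + b} = \frac{b}{1 + b}$)
$x{\left(w,z \right)} = -310 - 476 z + 592 w$ ($x{\left(w,z \right)} = \left(- 476 z + 592 w\right) - 310 = -310 - 476 z + 592 w$)
$\frac{252472 + x{\left(C{\left(27 \right)},599 \right)}}{41474 - 36193} = \frac{252472 - \left(285434 - \frac{15984}{1 + 27}\right)}{41474 - 36193} = \frac{252472 - \left(285434 - \frac{15984}{28}\right)}{5281} = \left(252472 - \left(285434 - 15984 \cdot \frac{1}{28}\right)\right) \frac{1}{5281} = \left(252472 - \frac{1994042}{7}\right) \frac{1}{5281} = \left(- \frac{226738}{7}\right) \frac{1}{5281} = - \frac{226738}{36967}$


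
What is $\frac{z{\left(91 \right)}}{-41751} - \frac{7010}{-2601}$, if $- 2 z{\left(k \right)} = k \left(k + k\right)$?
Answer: $\frac{11637533}{4022013} \approx 2.8935$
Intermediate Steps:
$z{\left(k \right)} = - k^{2}$ ($z{\left(k \right)} = - \frac{k \left(k + k\right)}{2} = - \frac{k 2 k}{2} = - \frac{2 k^{2}}{2} = - k^{2}$)
$\frac{z{\left(91 \right)}}{-41751} - \frac{7010}{-2601} = \frac{\left(-1\right) 91^{2}}{-41751} - \frac{7010}{-2601} = \left(-1\right) 8281 \left(- \frac{1}{41751}\right) - - \frac{7010}{2601} = \left(-8281\right) \left(- \frac{1}{41751}\right) + \frac{7010}{2601} = \frac{8281}{41751} + \frac{7010}{2601} = \frac{11637533}{4022013}$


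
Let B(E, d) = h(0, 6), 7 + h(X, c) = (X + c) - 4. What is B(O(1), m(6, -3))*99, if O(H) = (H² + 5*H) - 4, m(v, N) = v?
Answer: -495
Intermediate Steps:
O(H) = -4 + H² + 5*H
h(X, c) = -11 + X + c (h(X, c) = -7 + ((X + c) - 4) = -7 + (-4 + X + c) = -11 + X + c)
B(E, d) = -5 (B(E, d) = -11 + 0 + 6 = -5)
B(O(1), m(6, -3))*99 = -5*99 = -495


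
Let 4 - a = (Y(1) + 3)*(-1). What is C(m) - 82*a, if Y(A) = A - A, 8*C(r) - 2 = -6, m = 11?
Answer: -1149/2 ≈ -574.50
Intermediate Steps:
C(r) = -½ (C(r) = ¼ + (⅛)*(-6) = ¼ - ¾ = -½)
Y(A) = 0
a = 7 (a = 4 - (0 + 3)*(-1) = 4 - 3*(-1) = 4 - 1*(-3) = 4 + 3 = 7)
C(m) - 82*a = -½ - 82*7 = -½ - 574 = -1149/2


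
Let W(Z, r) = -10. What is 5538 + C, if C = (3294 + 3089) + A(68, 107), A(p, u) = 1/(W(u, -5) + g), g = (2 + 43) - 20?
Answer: 178816/15 ≈ 11921.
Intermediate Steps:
g = 25 (g = 45 - 20 = 25)
A(p, u) = 1/15 (A(p, u) = 1/(-10 + 25) = 1/15)
C = 95746/15 (C = (3294 + 3089) + 1/15 = 6383 + 1/15 = 95746/15 ≈ 6383.1)
5538 + C = 5538 + 95746/15 = 178816/15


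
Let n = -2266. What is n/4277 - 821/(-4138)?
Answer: -5865291/17698226 ≈ -0.33141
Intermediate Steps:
n/4277 - 821/(-4138) = -2266/4277 - 821/(-4138) = -2266*1/4277 - 821*(-1/4138) = -2266/4277 + 821/4138 = -5865291/17698226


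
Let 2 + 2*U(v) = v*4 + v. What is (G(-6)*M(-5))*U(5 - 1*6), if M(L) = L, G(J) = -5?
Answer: -175/2 ≈ -87.500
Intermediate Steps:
U(v) = -1 + 5*v/2 (U(v) = -1 + (v*4 + v)/2 = -1 + (4*v + v)/2 = -1 + (5*v)/2 = -1 + 5*v/2)
(G(-6)*M(-5))*U(5 - 1*6) = (-5*(-5))*(-1 + 5*(5 - 1*6)/2) = 25*(-1 + 5*(5 - 6)/2) = 25*(-1 + (5/2)*(-1)) = 25*(-1 - 5/2) = 25*(-7/2) = -175/2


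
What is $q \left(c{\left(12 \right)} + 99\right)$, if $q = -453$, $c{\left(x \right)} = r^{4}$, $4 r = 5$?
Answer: $- \frac{11763957}{256} \approx -45953.0$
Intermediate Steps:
$r = \frac{5}{4}$ ($r = \frac{1}{4} \cdot 5 = \frac{5}{4} \approx 1.25$)
$c{\left(x \right)} = \frac{625}{256}$ ($c{\left(x \right)} = \left(\frac{5}{4}\right)^{4} = \frac{625}{256}$)
$q \left(c{\left(12 \right)} + 99\right) = - 453 \left(\frac{625}{256} + 99\right) = \left(-453\right) \frac{25969}{256} = - \frac{11763957}{256}$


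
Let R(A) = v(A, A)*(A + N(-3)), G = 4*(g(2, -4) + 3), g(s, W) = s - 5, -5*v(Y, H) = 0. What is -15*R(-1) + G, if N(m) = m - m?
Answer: 0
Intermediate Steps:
v(Y, H) = 0 (v(Y, H) = -⅕*0 = 0)
N(m) = 0
g(s, W) = -5 + s
G = 0 (G = 4*((-5 + 2) + 3) = 4*(-3 + 3) = 4*0 = 0)
R(A) = 0 (R(A) = 0*(A + 0) = 0*A = 0)
-15*R(-1) + G = -15*0 + 0 = 0 + 0 = 0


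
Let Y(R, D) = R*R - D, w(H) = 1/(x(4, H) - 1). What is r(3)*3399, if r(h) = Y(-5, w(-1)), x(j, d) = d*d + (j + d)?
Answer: 83842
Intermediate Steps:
x(j, d) = d + j + d² (x(j, d) = d² + (d + j) = d + j + d²)
w(H) = 1/(3 + H + H²) (w(H) = 1/((H + 4 + H²) - 1) = 1/((4 + H + H²) - 1) = 1/(3 + H + H²))
Y(R, D) = R² - D
r(h) = 74/3 (r(h) = (-5)² - 1/(3 - 1 + (-1)²) = 25 - 1/(3 - 1 + 1) = 25 - 1/3 = 25 - 1*⅓ = 25 - ⅓ = 74/3)
r(3)*3399 = (74/3)*3399 = 83842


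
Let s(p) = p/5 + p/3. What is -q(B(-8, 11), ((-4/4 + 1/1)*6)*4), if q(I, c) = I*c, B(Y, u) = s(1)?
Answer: 0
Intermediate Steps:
s(p) = 8*p/15 (s(p) = p*(⅕) + p*(⅓) = p/5 + p/3 = 8*p/15)
B(Y, u) = 8/15 (B(Y, u) = (8/15)*1 = 8/15)
-q(B(-8, 11), ((-4/4 + 1/1)*6)*4) = -8*((-4/4 + 1/1)*6)*4/15 = -8*((-4*¼ + 1*1)*6)*4/15 = -8*((-1 + 1)*6)*4/15 = -8*(0*6)*4/15 = -8*0*4/15 = -8*0/15 = -1*0 = 0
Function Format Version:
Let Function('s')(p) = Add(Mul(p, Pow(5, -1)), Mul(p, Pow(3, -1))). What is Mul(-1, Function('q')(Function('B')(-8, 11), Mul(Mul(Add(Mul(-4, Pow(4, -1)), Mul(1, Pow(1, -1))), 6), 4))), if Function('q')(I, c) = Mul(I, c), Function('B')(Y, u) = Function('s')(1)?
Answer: 0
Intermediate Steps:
Function('s')(p) = Mul(Rational(8, 15), p) (Function('s')(p) = Add(Mul(p, Rational(1, 5)), Mul(p, Rational(1, 3))) = Add(Mul(Rational(1, 5), p), Mul(Rational(1, 3), p)) = Mul(Rational(8, 15), p))
Function('B')(Y, u) = Rational(8, 15) (Function('B')(Y, u) = Mul(Rational(8, 15), 1) = Rational(8, 15))
Mul(-1, Function('q')(Function('B')(-8, 11), Mul(Mul(Add(Mul(-4, Pow(4, -1)), Mul(1, Pow(1, -1))), 6), 4))) = Mul(-1, Mul(Rational(8, 15), Mul(Mul(Add(Mul(-4, Pow(4, -1)), Mul(1, Pow(1, -1))), 6), 4))) = Mul(-1, Mul(Rational(8, 15), Mul(Mul(Add(Mul(-4, Rational(1, 4)), Mul(1, 1)), 6), 4))) = Mul(-1, Mul(Rational(8, 15), Mul(Mul(Add(-1, 1), 6), 4))) = Mul(-1, Mul(Rational(8, 15), Mul(Mul(0, 6), 4))) = Mul(-1, Mul(Rational(8, 15), Mul(0, 4))) = Mul(-1, Mul(Rational(8, 15), 0)) = Mul(-1, 0) = 0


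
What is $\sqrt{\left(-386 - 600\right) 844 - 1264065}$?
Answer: $i \sqrt{2096249} \approx 1447.8 i$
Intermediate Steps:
$\sqrt{\left(-386 - 600\right) 844 - 1264065} = \sqrt{\left(-986\right) 844 - 1264065} = \sqrt{-832184 - 1264065} = \sqrt{-2096249} = i \sqrt{2096249}$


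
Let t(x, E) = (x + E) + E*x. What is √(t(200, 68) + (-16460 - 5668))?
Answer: 2*I*√2065 ≈ 90.885*I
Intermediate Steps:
t(x, E) = E + x + E*x (t(x, E) = (E + x) + E*x = E + x + E*x)
√(t(200, 68) + (-16460 - 5668)) = √((68 + 200 + 68*200) + (-16460 - 5668)) = √((68 + 200 + 13600) - 22128) = √(13868 - 22128) = √(-8260) = 2*I*√2065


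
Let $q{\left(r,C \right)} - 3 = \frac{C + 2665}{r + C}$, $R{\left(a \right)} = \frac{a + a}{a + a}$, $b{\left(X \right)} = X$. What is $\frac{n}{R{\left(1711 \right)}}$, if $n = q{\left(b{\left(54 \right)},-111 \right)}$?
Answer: $- \frac{2383}{57} \approx -41.807$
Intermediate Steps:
$R{\left(a \right)} = 1$ ($R{\left(a \right)} = \frac{2 a}{2 a} = 2 a \frac{1}{2 a} = 1$)
$q{\left(r,C \right)} = 3 + \frac{2665 + C}{C + r}$ ($q{\left(r,C \right)} = 3 + \frac{C + 2665}{r + C} = 3 + \frac{2665 + C}{C + r}$)
$n = - \frac{2383}{57}$ ($n = \frac{2665 + 3 \cdot 54 + 4 \left(-111\right)}{-111 + 54} = \frac{2665 + 162 - 444}{-57} = \left(- \frac{1}{57}\right) 2383 = - \frac{2383}{57} \approx -41.807$)
$\frac{n}{R{\left(1711 \right)}} = - \frac{2383}{57 \cdot 1} = \left(- \frac{2383}{57}\right) 1 = - \frac{2383}{57}$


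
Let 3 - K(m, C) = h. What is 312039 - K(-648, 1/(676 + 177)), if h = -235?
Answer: 311801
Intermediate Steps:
K(m, C) = 238 (K(m, C) = 3 - 1*(-235) = 3 + 235 = 238)
312039 - K(-648, 1/(676 + 177)) = 312039 - 1*238 = 312039 - 238 = 311801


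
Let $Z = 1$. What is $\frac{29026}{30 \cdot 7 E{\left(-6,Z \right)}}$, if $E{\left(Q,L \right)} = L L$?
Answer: $\frac{14513}{105} \approx 138.22$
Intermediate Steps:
$E{\left(Q,L \right)} = L^{2}$
$\frac{29026}{30 \cdot 7 E{\left(-6,Z \right)}} = \frac{29026}{30 \cdot 7 \cdot 1^{2}} = \frac{29026}{210 \cdot 1} = \frac{29026}{210} = 29026 \cdot \frac{1}{210} = \frac{14513}{105}$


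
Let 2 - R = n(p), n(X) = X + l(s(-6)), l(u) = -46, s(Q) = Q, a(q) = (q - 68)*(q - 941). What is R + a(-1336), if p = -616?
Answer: 3197572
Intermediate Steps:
a(q) = (-941 + q)*(-68 + q) (a(q) = (-68 + q)*(-941 + q) = (-941 + q)*(-68 + q))
n(X) = -46 + X (n(X) = X - 46 = -46 + X)
R = 664 (R = 2 - (-46 - 616) = 2 - 1*(-662) = 2 + 662 = 664)
R + a(-1336) = 664 + (63988 + (-1336)² - 1009*(-1336)) = 664 + (63988 + 1784896 + 1348024) = 664 + 3196908 = 3197572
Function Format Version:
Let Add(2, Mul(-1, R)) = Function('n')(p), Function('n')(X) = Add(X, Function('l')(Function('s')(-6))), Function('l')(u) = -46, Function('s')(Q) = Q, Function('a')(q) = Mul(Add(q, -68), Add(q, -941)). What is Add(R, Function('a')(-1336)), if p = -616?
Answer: 3197572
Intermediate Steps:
Function('a')(q) = Mul(Add(-941, q), Add(-68, q)) (Function('a')(q) = Mul(Add(-68, q), Add(-941, q)) = Mul(Add(-941, q), Add(-68, q)))
Function('n')(X) = Add(-46, X) (Function('n')(X) = Add(X, -46) = Add(-46, X))
R = 664 (R = Add(2, Mul(-1, Add(-46, -616))) = Add(2, Mul(-1, -662)) = Add(2, 662) = 664)
Add(R, Function('a')(-1336)) = Add(664, Add(63988, Pow(-1336, 2), Mul(-1009, -1336))) = Add(664, Add(63988, 1784896, 1348024)) = Add(664, 3196908) = 3197572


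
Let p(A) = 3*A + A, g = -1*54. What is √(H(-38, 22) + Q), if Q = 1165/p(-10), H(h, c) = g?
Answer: I*√1330/4 ≈ 9.1173*I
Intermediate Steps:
g = -54
p(A) = 4*A
H(h, c) = -54
Q = -233/8 (Q = 1165/((4*(-10))) = 1165/(-40) = 1165*(-1/40) = -233/8 ≈ -29.125)
√(H(-38, 22) + Q) = √(-54 - 233/8) = √(-665/8) = I*√1330/4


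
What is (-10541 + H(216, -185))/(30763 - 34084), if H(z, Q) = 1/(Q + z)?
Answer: 7970/2511 ≈ 3.1740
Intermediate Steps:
(-10541 + H(216, -185))/(30763 - 34084) = (-10541 + 1/(-185 + 216))/(30763 - 34084) = (-10541 + 1/31)/(-3321) = (-10541 + 1/31)*(-1/3321) = -326770/31*(-1/3321) = 7970/2511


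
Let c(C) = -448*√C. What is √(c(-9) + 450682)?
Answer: √(450682 - 1344*I) ≈ 671.33 - 1.001*I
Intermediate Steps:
√(c(-9) + 450682) = √(-1344*I + 450682) = √(450682 - 1344*I)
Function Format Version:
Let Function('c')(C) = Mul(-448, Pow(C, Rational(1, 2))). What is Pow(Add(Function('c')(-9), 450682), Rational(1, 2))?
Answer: Pow(Add(450682, Mul(-1344, I)), Rational(1, 2)) ≈ Add(671.33, Mul(-1.001, I))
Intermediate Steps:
Pow(Add(Function('c')(-9), 450682), Rational(1, 2)) = Pow(Add(Mul(-448, Pow(-9, Rational(1, 2))), 450682), Rational(1, 2)) = Pow(Add(Mul(-448, Mul(3, I)), 450682), Rational(1, 2)) = Pow(Add(Mul(-1344, I), 450682), Rational(1, 2)) = Pow(Add(450682, Mul(-1344, I)), Rational(1, 2))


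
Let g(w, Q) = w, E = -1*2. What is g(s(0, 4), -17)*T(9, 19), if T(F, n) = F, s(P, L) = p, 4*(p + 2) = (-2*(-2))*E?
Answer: -36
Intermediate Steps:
E = -2
p = -4 (p = -2 + (-2*(-2)*(-2))/4 = -2 + (4*(-2))/4 = -2 + (¼)*(-8) = -2 - 2 = -4)
s(P, L) = -4
g(s(0, 4), -17)*T(9, 19) = -4*9 = -36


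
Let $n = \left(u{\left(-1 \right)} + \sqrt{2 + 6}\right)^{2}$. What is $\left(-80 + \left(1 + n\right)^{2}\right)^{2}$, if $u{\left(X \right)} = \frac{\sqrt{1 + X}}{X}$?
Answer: $1$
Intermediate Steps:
$u{\left(X \right)} = \frac{\sqrt{1 + X}}{X}$
$n = 8$ ($n = \left(\frac{\sqrt{1 - 1}}{-1} + \sqrt{2 + 6}\right)^{2} = \left(- \sqrt{0} + \sqrt{8}\right)^{2} = \left(\left(-1\right) 0 + 2 \sqrt{2}\right)^{2} = \left(0 + 2 \sqrt{2}\right)^{2} = \left(2 \sqrt{2}\right)^{2} = 8$)
$\left(-80 + \left(1 + n\right)^{2}\right)^{2} = \left(-80 + \left(1 + 8\right)^{2}\right)^{2} = \left(-80 + 9^{2}\right)^{2} = \left(-80 + 81\right)^{2} = 1^{2} = 1$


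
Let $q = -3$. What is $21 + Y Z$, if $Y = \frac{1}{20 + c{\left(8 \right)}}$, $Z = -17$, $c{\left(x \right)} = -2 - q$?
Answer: $\frac{424}{21} \approx 20.19$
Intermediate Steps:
$c{\left(x \right)} = 1$ ($c{\left(x \right)} = -2 - -3 = -2 + 3 = 1$)
$Y = \frac{1}{21}$ ($Y = \frac{1}{20 + 1} = \frac{1}{21} \approx 0.047619$)
$21 + Y Z = 21 + \frac{1}{21} \left(-17\right) = 21 - \frac{17}{21} = \frac{424}{21}$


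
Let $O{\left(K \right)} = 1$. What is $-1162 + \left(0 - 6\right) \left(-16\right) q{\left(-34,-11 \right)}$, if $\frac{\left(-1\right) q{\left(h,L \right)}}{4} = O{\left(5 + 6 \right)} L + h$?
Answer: $16118$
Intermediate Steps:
$q{\left(h,L \right)} = - 4 L - 4 h$ ($q{\left(h,L \right)} = - 4 \left(1 L + h\right) = - 4 \left(L + h\right) = - 4 L - 4 h$)
$-1162 + \left(0 - 6\right) \left(-16\right) q{\left(-34,-11 \right)} = -1162 + \left(0 - 6\right) \left(-16\right) \left(\left(-4\right) \left(-11\right) - -136\right) = -1162 + \left(-6\right) \left(-16\right) \left(44 + 136\right) = -1162 + 96 \cdot 180 = -1162 + 17280 = 16118$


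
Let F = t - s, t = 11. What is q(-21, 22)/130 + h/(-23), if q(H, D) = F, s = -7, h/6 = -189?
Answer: 73917/1495 ≈ 49.443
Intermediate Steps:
h = -1134 (h = 6*(-189) = -1134)
F = 18 (F = 11 - 1*(-7) = 11 + 7 = 18)
q(H, D) = 18
q(-21, 22)/130 + h/(-23) = 18/130 - 1134/(-23) = 18*(1/130) - 1134*(-1/23) = 9/65 + 1134/23 = 73917/1495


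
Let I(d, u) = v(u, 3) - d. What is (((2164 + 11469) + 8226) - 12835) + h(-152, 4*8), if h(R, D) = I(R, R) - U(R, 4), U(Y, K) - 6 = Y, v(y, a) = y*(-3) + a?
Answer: 9781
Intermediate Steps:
v(y, a) = a - 3*y (v(y, a) = -3*y + a = a - 3*y)
U(Y, K) = 6 + Y
I(d, u) = 3 - d - 3*u (I(d, u) = (3 - 3*u) - d = 3 - d - 3*u)
h(R, D) = -3 - 5*R (h(R, D) = (3 - R - 3*R) - (6 + R) = (3 - 4*R) + (-6 - R) = -3 - 5*R)
(((2164 + 11469) + 8226) - 12835) + h(-152, 4*8) = (((2164 + 11469) + 8226) - 12835) + (-3 - 5*(-152)) = ((13633 + 8226) - 12835) + (-3 + 760) = (21859 - 12835) + 757 = 9024 + 757 = 9781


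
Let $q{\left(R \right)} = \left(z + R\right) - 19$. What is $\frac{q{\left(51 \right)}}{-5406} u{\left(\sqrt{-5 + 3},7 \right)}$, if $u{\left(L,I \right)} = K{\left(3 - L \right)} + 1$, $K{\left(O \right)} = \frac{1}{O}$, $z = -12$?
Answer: $- \frac{140}{29733} - \frac{10 i \sqrt{2}}{29733} \approx -0.0047086 - 0.00047564 i$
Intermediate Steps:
$q{\left(R \right)} = -31 + R$ ($q{\left(R \right)} = \left(-12 + R\right) - 19 = -31 + R$)
$u{\left(L,I \right)} = 1 + \frac{1}{3 - L}$ ($u{\left(L,I \right)} = \frac{1}{3 - L} + 1 = 1 + \frac{1}{3 - L}$)
$\frac{q{\left(51 \right)}}{-5406} u{\left(\sqrt{-5 + 3},7 \right)} = \frac{-31 + 51}{-5406} \frac{-4 + \sqrt{-5 + 3}}{-3 + \sqrt{-5 + 3}} = 20 \left(- \frac{1}{5406}\right) \frac{-4 + \sqrt{-2}}{-3 + \sqrt{-2}} = - \frac{10 \frac{-4 + i \sqrt{2}}{-3 + i \sqrt{2}}}{2703} = - \frac{10 \left(-4 + i \sqrt{2}\right)}{2703 \left(-3 + i \sqrt{2}\right)}$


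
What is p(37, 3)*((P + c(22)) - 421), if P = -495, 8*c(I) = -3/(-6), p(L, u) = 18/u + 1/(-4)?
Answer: -337065/64 ≈ -5266.6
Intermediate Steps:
p(L, u) = -¼ + 18/u (p(L, u) = 18/u + 1*(-¼) = 18/u - ¼ = -¼ + 18/u)
c(I) = 1/16 (c(I) = (-3/(-6))/8 = (-3*(-⅙))/8 = (⅛)*(½) = 1/16)
p(37, 3)*((P + c(22)) - 421) = ((¼)*(72 - 1*3)/3)*((-495 + 1/16) - 421) = ((¼)*(⅓)*(72 - 3))*(-7919/16 - 421) = ((¼)*(⅓)*69)*(-14655/16) = (23/4)*(-14655/16) = -337065/64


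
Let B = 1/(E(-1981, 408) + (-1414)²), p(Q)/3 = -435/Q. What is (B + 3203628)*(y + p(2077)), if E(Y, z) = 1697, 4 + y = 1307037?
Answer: 17403323540289131365580/4156270161 ≈ 4.1872e+12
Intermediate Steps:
y = 1307033 (y = -4 + 1307037 = 1307033)
p(Q) = -1305/Q (p(Q) = 3*(-435/Q) = -1305/Q)
B = 1/2001093 (B = 1/(1697 + (-1414)²) = 1/(1697 + 1999396) = 1/2001093 ≈ 4.9973e-7)
(B + 3203628)*(y + p(2077)) = (1/2001093 + 3203628)*(1307033 - 1305/2077) = 6410757565405*(1307033 - 1305*1/2077)/2001093 = 6410757565405*(1307033 - 1305/2077)/2001093 = (6410757565405/2001093)*(2714706236/2077) = 17403323540289131365580/4156270161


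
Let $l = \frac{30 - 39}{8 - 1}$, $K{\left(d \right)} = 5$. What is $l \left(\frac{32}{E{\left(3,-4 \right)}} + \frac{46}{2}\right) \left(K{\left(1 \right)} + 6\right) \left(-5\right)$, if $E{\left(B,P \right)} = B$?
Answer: $\frac{16665}{7} \approx 2380.7$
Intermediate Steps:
$l = - \frac{9}{7} \approx -1.2857$
$l \left(\frac{32}{E{\left(3,-4 \right)}} + \frac{46}{2}\right) \left(K{\left(1 \right)} + 6\right) \left(-5\right) = - \frac{9 \left(\frac{32}{3} + \frac{46}{2}\right)}{7} \left(5 + 6\right) \left(-5\right) = - \frac{9 \left(32 \cdot \frac{1}{3} + 46 \cdot \frac{1}{2}\right)}{7} \cdot 11 \left(-5\right) = - \frac{9 \left(\frac{32}{3} + 23\right)}{7} \left(-55\right) = \left(- \frac{9}{7}\right) \frac{101}{3} \left(-55\right) = \left(- \frac{303}{7}\right) \left(-55\right) = \frac{16665}{7}$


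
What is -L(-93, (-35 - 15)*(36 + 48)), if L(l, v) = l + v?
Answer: 4293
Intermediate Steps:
-L(-93, (-35 - 15)*(36 + 48)) = -(-93 + (-35 - 15)*(36 + 48)) = -(-93 - 50*84) = -(-93 - 4200) = -1*(-4293) = 4293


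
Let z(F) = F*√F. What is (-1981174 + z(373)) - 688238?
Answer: -2669412 + 373*√373 ≈ -2.6622e+6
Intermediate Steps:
z(F) = F^(3/2)
(-1981174 + z(373)) - 688238 = (-1981174 + 373^(3/2)) - 688238 = (-1981174 + 373*√373) - 688238 = -2669412 + 373*√373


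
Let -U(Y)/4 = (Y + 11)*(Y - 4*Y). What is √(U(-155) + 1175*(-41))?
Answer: √219665 ≈ 468.68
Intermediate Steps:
U(Y) = 12*Y*(11 + Y) (U(Y) = -4*(Y + 11)*(Y - 4*Y) = -4*(11 + Y)*(-3*Y) = -(-12)*Y*(11 + Y) = 12*Y*(11 + Y))
√(U(-155) + 1175*(-41)) = √(12*(-155)*(11 - 155) + 1175*(-41)) = √(12*(-155)*(-144) - 48175) = √(267840 - 48175) = √219665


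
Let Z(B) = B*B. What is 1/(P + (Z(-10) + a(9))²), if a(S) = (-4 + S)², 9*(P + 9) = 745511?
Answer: 9/886055 ≈ 1.0157e-5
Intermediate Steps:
Z(B) = B²
P = 745430/9 (P = -9 + (⅑)*745511 = -9 + 745511/9 = 745430/9 ≈ 82826.)
1/(P + (Z(-10) + a(9))²) = 1/(745430/9 + ((-10)² + (-4 + 9)²)²) = 1/(745430/9 + (100 + 5²)²) = 1/(745430/9 + (100 + 25)²) = 1/(745430/9 + 125²) = 1/(745430/9 + 15625) = 1/(886055/9) = 9/886055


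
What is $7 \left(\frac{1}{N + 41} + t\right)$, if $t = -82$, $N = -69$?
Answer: $- \frac{2297}{4} \approx -574.25$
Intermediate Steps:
$7 \left(\frac{1}{N + 41} + t\right) = 7 \left(\frac{1}{-69 + 41} - 82\right) = 7 \left(\frac{1}{-28} - 82\right) = 7 \left(- \frac{1}{28} - 82\right) = 7 \left(- \frac{2297}{28}\right) = - \frac{2297}{4}$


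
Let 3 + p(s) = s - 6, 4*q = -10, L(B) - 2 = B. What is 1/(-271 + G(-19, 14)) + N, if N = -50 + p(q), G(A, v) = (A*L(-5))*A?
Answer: -41636/677 ≈ -61.501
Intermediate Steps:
L(B) = 2 + B
G(A, v) = -3*A**2 (G(A, v) = (A*(2 - 5))*A = (A*(-3))*A = (-3*A)*A = -3*A**2)
q = -5/2 (q = (1/4)*(-10) = -5/2 ≈ -2.5000)
p(s) = -9 + s (p(s) = -3 + (s - 6) = -3 + (-6 + s) = -9 + s)
N = -123/2 (N = -50 + (-9 - 5/2) = -50 - 23/2 = -123/2 ≈ -61.500)
1/(-271 + G(-19, 14)) + N = 1/(-271 - 3*(-19)**2) - 123/2 = 1/(-271 - 3*361) - 123/2 = 1/(-271 - 1083) - 123/2 = 1/(-1354) - 123/2 = -1/1354 - 123/2 = -41636/677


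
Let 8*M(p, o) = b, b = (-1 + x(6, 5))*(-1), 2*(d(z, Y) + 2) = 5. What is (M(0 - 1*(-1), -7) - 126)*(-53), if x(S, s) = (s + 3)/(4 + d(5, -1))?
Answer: 481187/72 ≈ 6683.2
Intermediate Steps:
d(z, Y) = ½ (d(z, Y) = -2 + (½)*5 = -2 + 5/2 = ½)
x(S, s) = ⅔ + 2*s/9 (x(S, s) = (s + 3)/(4 + ½) = (3 + s)/(9/2) = (3 + s)*(2/9) = ⅔ + 2*s/9)
b = -7/9 (b = (-1 + (⅔ + (2/9)*5))*(-1) = (-1 + (⅔ + 10/9))*(-1) = (-1 + 16/9)*(-1) = (7/9)*(-1) = -7/9 ≈ -0.77778)
M(p, o) = -7/72 (M(p, o) = (⅛)*(-7/9) = -7/72)
(M(0 - 1*(-1), -7) - 126)*(-53) = (-7/72 - 126)*(-53) = -9079/72*(-53) = 481187/72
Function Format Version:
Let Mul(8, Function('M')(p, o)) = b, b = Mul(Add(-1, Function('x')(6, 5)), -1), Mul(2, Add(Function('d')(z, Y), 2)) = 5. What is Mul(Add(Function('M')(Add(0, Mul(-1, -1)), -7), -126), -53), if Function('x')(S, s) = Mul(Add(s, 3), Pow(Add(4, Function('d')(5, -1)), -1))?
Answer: Rational(481187, 72) ≈ 6683.2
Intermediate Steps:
Function('d')(z, Y) = Rational(1, 2) (Function('d')(z, Y) = Add(-2, Mul(Rational(1, 2), 5)) = Add(-2, Rational(5, 2)) = Rational(1, 2))
Function('x')(S, s) = Add(Rational(2, 3), Mul(Rational(2, 9), s)) (Function('x')(S, s) = Mul(Add(s, 3), Pow(Add(4, Rational(1, 2)), -1)) = Mul(Add(3, s), Pow(Rational(9, 2), -1)) = Mul(Add(3, s), Rational(2, 9)) = Add(Rational(2, 3), Mul(Rational(2, 9), s)))
b = Rational(-7, 9) (b = Mul(Add(-1, Add(Rational(2, 3), Mul(Rational(2, 9), 5))), -1) = Mul(Add(-1, Add(Rational(2, 3), Rational(10, 9))), -1) = Mul(Add(-1, Rational(16, 9)), -1) = Mul(Rational(7, 9), -1) = Rational(-7, 9) ≈ -0.77778)
Function('M')(p, o) = Rational(-7, 72) (Function('M')(p, o) = Mul(Rational(1, 8), Rational(-7, 9)) = Rational(-7, 72))
Mul(Add(Function('M')(Add(0, Mul(-1, -1)), -7), -126), -53) = Mul(Add(Rational(-7, 72), -126), -53) = Mul(Rational(-9079, 72), -53) = Rational(481187, 72)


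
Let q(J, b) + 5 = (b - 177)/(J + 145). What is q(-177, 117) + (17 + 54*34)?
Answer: 14799/8 ≈ 1849.9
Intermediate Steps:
q(J, b) = -5 + (-177 + b)/(145 + J) (q(J, b) = -5 + (b - 177)/(J + 145) = -5 + (-177 + b)/(145 + J))
q(-177, 117) + (17 + 54*34) = (-902 + 117 - 5*(-177))/(145 - 177) + (17 + 54*34) = (-902 + 117 + 885)/(-32) + (17 + 1836) = -1/32*100 + 1853 = -25/8 + 1853 = 14799/8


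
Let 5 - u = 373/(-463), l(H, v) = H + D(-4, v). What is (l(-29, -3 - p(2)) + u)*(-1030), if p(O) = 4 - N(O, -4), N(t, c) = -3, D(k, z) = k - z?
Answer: 8199830/463 ≈ 17710.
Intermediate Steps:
p(O) = 7 (p(O) = 4 - 1*(-3) = 4 + 3 = 7)
l(H, v) = -4 + H - v (l(H, v) = H + (-4 - v) = -4 + H - v)
u = 2688/463 (u = 5 - 373/(-463) = 5 - 373*(-1)/463 = 5 - 1*(-373/463) = 5 + 373/463 = 2688/463 ≈ 5.8056)
(l(-29, -3 - p(2)) + u)*(-1030) = ((-4 - 29 - (-3 - 1*7)) + 2688/463)*(-1030) = ((-4 - 29 - (-3 - 7)) + 2688/463)*(-1030) = ((-4 - 29 - 1*(-10)) + 2688/463)*(-1030) = ((-4 - 29 + 10) + 2688/463)*(-1030) = (-23 + 2688/463)*(-1030) = -7961/463*(-1030) = 8199830/463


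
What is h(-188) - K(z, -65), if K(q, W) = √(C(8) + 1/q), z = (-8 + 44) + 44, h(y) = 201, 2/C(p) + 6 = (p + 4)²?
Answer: 201 - √51405/1380 ≈ 200.84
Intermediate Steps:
C(p) = 2/(-6 + (4 + p)²) (C(p) = 2/(-6 + (p + 4)²) = 2/(-6 + (4 + p)²))
z = 80 (z = 36 + 44 = 80)
K(q, W) = √(1/69 + 1/q) (K(q, W) = √(2/(-6 + (4 + 8)²) + 1/q) = √(2/(-6 + 12²) + 1/q) = √(2/(-6 + 144) + 1/q) = √(2/138 + 1/q) = √(2*(1/138) + 1/q) = √(1/69 + 1/q))
h(-188) - K(z, -65) = 201 - √69*√((69 + 80)/80)/69 = 201 - √69*√((1/80)*149)/69 = 201 - √69*√(149/80)/69 = 201 - √69*√745/20/69 = 201 - √51405/1380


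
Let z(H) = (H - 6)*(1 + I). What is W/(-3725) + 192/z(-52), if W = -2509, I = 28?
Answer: 1752469/3132725 ≈ 0.55941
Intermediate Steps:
z(H) = -174 + 29*H (z(H) = (H - 6)*(1 + 28) = (-6 + H)*29 = -174 + 29*H)
W/(-3725) + 192/z(-52) = -2509/(-3725) + 192/(-174 + 29*(-52)) = -2509*(-1/3725) + 192/(-174 - 1508) = 2509/3725 + 192/(-1682) = 2509/3725 + 192*(-1/1682) = 2509/3725 - 96/841 = 1752469/3132725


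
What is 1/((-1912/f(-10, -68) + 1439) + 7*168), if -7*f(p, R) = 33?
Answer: 33/99679 ≈ 0.00033106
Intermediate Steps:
f(p, R) = -33/7 (f(p, R) = -⅐*33 = -33/7)
1/((-1912/f(-10, -68) + 1439) + 7*168) = 1/((-1912/(-33/7) + 1439) + 7*168) = 1/((-1912*(-7/33) + 1439) + 1176) = 1/((13384/33 + 1439) + 1176) = 1/(60871/33 + 1176) = 1/(99679/33) = 33/99679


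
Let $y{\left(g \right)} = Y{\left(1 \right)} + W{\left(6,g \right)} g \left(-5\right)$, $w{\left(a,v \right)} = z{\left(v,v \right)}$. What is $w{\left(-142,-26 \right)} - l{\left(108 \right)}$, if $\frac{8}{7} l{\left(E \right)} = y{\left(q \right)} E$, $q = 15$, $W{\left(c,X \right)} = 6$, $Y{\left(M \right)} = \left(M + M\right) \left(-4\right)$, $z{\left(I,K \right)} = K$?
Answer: $43255$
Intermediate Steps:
$Y{\left(M \right)} = - 8 M$ ($Y{\left(M \right)} = 2 M \left(-4\right) = - 8 M$)
$w{\left(a,v \right)} = v$
$y{\left(g \right)} = -8 - 30 g$ ($y{\left(g \right)} = \left(-8\right) 1 + 6 g \left(-5\right) = -8 - 30 g$)
$l{\left(E \right)} = - \frac{1603 E}{4}$ ($l{\left(E \right)} = \frac{7 \left(-8 - 450\right) E}{8} = \frac{7 \left(- 458 E\right)}{8} = - \frac{1603 E}{4}$)
$w{\left(-142,-26 \right)} - l{\left(108 \right)} = -26 - \left(- \frac{1603}{4}\right) 108 = -26 - -43281 = -26 + 43281 = 43255$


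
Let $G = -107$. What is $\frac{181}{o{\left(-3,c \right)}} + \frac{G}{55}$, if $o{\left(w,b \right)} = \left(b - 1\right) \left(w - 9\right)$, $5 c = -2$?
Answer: $\frac{40787}{4620} \approx 8.8284$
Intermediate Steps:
$c = - \frac{2}{5}$ ($c = \frac{1}{5} \left(-2\right) = - \frac{2}{5} \approx -0.4$)
$o{\left(w,b \right)} = \left(-1 + b\right) \left(-9 + w\right)$
$\frac{181}{o{\left(-3,c \right)}} + \frac{G}{55} = \frac{181}{9 - -3 - - \frac{18}{5} - - \frac{6}{5}} - \frac{107}{55} = \frac{181}{9 + 3 + \frac{18}{5} + \frac{6}{5}} - \frac{107}{55} = \frac{181}{\frac{84}{5}} - \frac{107}{55} = 181 \cdot \frac{5}{84} - \frac{107}{55} = \frac{905}{84} - \frac{107}{55} = \frac{40787}{4620}$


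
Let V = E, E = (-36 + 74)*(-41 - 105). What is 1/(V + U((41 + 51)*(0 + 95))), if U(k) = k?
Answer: 1/3192 ≈ 0.00031328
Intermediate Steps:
E = -5548 (E = 38*(-146) = -5548)
V = -5548
1/(V + U((41 + 51)*(0 + 95))) = 1/(-5548 + (41 + 51)*(0 + 95)) = 1/(-5548 + 92*95) = 1/(-5548 + 8740) = 1/3192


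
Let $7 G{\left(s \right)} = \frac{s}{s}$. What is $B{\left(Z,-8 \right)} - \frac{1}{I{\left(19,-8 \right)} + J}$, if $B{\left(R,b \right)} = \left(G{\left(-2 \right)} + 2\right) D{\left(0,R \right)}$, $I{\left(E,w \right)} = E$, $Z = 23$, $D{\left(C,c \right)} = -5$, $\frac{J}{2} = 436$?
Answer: $- \frac{66832}{6237} \approx -10.715$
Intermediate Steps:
$J = 872$ ($J = 2 \cdot 436 = 872$)
$G{\left(s \right)} = \frac{1}{7}$ ($G{\left(s \right)} = \frac{s \frac{1}{s}}{7} = \frac{1}{7} \cdot 1 = \frac{1}{7}$)
$B{\left(R,b \right)} = - \frac{75}{7}$ ($B{\left(R,b \right)} = \left(\frac{1}{7} + 2\right) \left(-5\right) = \frac{15}{7} \left(-5\right) = - \frac{75}{7}$)
$B{\left(Z,-8 \right)} - \frac{1}{I{\left(19,-8 \right)} + J} = - \frac{75}{7} - \frac{1}{19 + 872} = - \frac{75}{7} - \frac{1}{891} = - \frac{66832}{6237}$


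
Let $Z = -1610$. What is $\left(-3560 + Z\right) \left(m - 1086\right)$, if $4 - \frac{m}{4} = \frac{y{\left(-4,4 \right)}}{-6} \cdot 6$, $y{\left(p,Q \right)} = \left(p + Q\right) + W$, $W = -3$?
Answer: $5593940$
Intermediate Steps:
$y{\left(p,Q \right)} = -3 + Q + p$ ($y{\left(p,Q \right)} = \left(p + Q\right) - 3 = \left(Q + p\right) - 3 = -3 + Q + p$)
$m = 4$ ($m = 16 - 4 \frac{-3 + 4 - 4}{-6} \cdot 6 = 16 - 4 \left(-3\right) \left(- \frac{1}{6}\right) 6 = 16 - 4 \cdot \frac{1}{2} \cdot 6 = 16 - 12 = 4$)
$\left(-3560 + Z\right) \left(m - 1086\right) = \left(-3560 - 1610\right) \left(4 - 1086\right) = \left(-5170\right) \left(-1082\right) = 5593940$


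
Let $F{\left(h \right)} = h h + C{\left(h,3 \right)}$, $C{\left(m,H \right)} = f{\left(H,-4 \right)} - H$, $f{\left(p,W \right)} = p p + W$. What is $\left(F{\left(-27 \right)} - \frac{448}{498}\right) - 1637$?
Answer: $- \frac{225818}{249} \approx -906.9$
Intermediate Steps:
$f{\left(p,W \right)} = W + p^{2}$ ($f{\left(p,W \right)} = p^{2} + W = W + p^{2}$)
$C{\left(m,H \right)} = -4 + H^{2} - H$ ($C{\left(m,H \right)} = \left(-4 + H^{2}\right) - H = -4 + H^{2} - H$)
$F{\left(h \right)} = 2 + h^{2}$ ($F{\left(h \right)} = h h - \left(7 - 9\right) = h^{2} - -2 = h^{2} + 2 = 2 + h^{2}$)
$\left(F{\left(-27 \right)} - \frac{448}{498}\right) - 1637 = \left(\left(2 + \left(-27\right)^{2}\right) - \frac{448}{498}\right) - 1637 = \left(\left(2 + 729\right) - \frac{224}{249}\right) - 1637 = \left(731 - \frac{224}{249}\right) - 1637 = \frac{181795}{249} - 1637 = - \frac{225818}{249}$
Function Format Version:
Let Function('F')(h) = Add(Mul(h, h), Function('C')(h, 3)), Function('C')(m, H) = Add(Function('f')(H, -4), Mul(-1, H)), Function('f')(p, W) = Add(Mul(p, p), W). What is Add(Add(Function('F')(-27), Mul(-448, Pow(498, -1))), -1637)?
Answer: Rational(-225818, 249) ≈ -906.90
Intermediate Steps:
Function('f')(p, W) = Add(W, Pow(p, 2)) (Function('f')(p, W) = Add(Pow(p, 2), W) = Add(W, Pow(p, 2)))
Function('C')(m, H) = Add(-4, Pow(H, 2), Mul(-1, H)) (Function('C')(m, H) = Add(Add(-4, Pow(H, 2)), Mul(-1, H)) = Add(-4, Pow(H, 2), Mul(-1, H)))
Function('F')(h) = Add(2, Pow(h, 2)) (Function('F')(h) = Add(Mul(h, h), Add(-4, Pow(3, 2), Mul(-1, 3))) = Add(Pow(h, 2), Add(-4, 9, -3)) = Add(Pow(h, 2), 2) = Add(2, Pow(h, 2)))
Add(Add(Function('F')(-27), Mul(-448, Pow(498, -1))), -1637) = Add(Add(Add(2, Pow(-27, 2)), Mul(-448, Pow(498, -1))), -1637) = Add(Add(Add(2, 729), Mul(-448, Rational(1, 498))), -1637) = Add(Add(731, Rational(-224, 249)), -1637) = Add(Rational(181795, 249), -1637) = Rational(-225818, 249)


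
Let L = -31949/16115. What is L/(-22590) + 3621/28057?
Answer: 1319077447943/10213809957450 ≈ 0.12915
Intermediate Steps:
L = -31949/16115 (L = -31949*1/16115 = -31949/16115 ≈ -1.9826)
L/(-22590) + 3621/28057 = -31949/16115/(-22590) + 3621/28057 = -31949/16115*(-1/22590) + 3621*(1/28057) = 31949/364037850 + 3621/28057 = 1319077447943/10213809957450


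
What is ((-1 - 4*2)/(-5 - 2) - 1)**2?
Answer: 4/49 ≈ 0.081633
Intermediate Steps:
((-1 - 4*2)/(-5 - 2) - 1)**2 = ((-1 - 8)/(-7) - 1)**2 = (-9*(-1/7) - 1)**2 = (9/7 - 1)**2 = (2/7)**2 = 4/49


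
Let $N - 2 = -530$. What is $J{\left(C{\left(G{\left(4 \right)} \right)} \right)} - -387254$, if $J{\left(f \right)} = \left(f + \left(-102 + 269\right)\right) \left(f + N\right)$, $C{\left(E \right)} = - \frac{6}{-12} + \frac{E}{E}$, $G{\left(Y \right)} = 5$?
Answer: $\frac{1194155}{4} \approx 2.9854 \cdot 10^{5}$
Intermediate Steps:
$N = -528$ ($N = 2 - 530 = -528$)
$C{\left(E \right)} = \frac{3}{2}$ ($C{\left(E \right)} = \left(-6\right) \left(- \frac{1}{12}\right) + 1 = \frac{1}{2} + 1 = \frac{3}{2}$)
$J{\left(f \right)} = \left(-528 + f\right) \left(167 + f\right)$ ($J{\left(f \right)} = \left(f + \left(-102 + 269\right)\right) \left(f - 528\right) = \left(f + 167\right) \left(-528 + f\right) = \left(167 + f\right) \left(-528 + f\right) = \left(-528 + f\right) \left(167 + f\right)$)
$J{\left(C{\left(G{\left(4 \right)} \right)} \right)} - -387254 = \left(-88176 + \left(\frac{3}{2}\right)^{2} - \frac{1083}{2}\right) - -387254 = \left(-88176 + \frac{9}{4} - \frac{1083}{2}\right) + 387254 = - \frac{354861}{4} + 387254 = \frac{1194155}{4}$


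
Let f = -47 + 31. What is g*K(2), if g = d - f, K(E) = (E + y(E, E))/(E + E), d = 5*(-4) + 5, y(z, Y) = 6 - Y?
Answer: 3/2 ≈ 1.5000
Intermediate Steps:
f = -16
d = -15 (d = -20 + 5 = -15)
K(E) = 3/E (K(E) = (E + (6 - E))/(E + E) = 6/((2*E)) = 6*(1/(2*E)) = 3/E)
g = 1 (g = -15 - 1*(-16) = -15 + 16 = 1)
g*K(2) = 1*(3/2) = 3/2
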